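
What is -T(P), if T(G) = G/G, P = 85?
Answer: -1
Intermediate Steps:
T(G) = 1
-T(P) = -1*1 = -1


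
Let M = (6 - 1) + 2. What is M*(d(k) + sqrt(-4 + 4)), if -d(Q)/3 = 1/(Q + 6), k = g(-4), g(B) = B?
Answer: -21/2 ≈ -10.500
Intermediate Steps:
k = -4
d(Q) = -3/(6 + Q) (d(Q) = -3/(Q + 6) = -3/(6 + Q))
M = 7 (M = 5 + 2 = 7)
M*(d(k) + sqrt(-4 + 4)) = 7*(-3/(6 - 4) + sqrt(-4 + 4)) = 7*(-3/2 + sqrt(0)) = 7*(-3*1/2 + 0) = 7*(-3/2 + 0) = 7*(-3/2) = -21/2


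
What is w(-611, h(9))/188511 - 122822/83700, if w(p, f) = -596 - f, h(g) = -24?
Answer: -124737497/84829950 ≈ -1.4704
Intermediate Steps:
w(-611, h(9))/188511 - 122822/83700 = (-596 - 1*(-24))/188511 - 122822/83700 = (-596 + 24)*(1/188511) - 122822*1/83700 = -572*1/188511 - 1981/1350 = -572/188511 - 1981/1350 = -124737497/84829950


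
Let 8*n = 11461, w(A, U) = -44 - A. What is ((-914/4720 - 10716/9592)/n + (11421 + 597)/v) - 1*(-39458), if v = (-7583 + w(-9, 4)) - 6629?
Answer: 759611716825363093/19251557960745 ≈ 39457.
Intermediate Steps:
n = 11461/8 (n = (⅛)*11461 = 11461/8 ≈ 1432.6)
v = -14247 (v = (-7583 + (-44 - 1*(-9))) - 6629 = (-7583 + (-44 + 9)) - 6629 = (-7583 - 35) - 6629 = -7618 - 6629 = -14247)
((-914/4720 - 10716/9592)/n + (11421 + 597)/v) - 1*(-39458) = ((-914/4720 - 10716/9592)/(11461/8) + (11421 + 597)/(-14247)) - 1*(-39458) = ((-914*1/4720 - 10716*1/9592)*(8/11461) + 12018*(-1/14247)) + 39458 = ((-457/2360 - 2679/2398)*(8/11461) - 4006/4749) + 39458 = (-3709163/2829640*8/11461 - 4006/4749) + 39458 = (-3709163/4053813005 - 4006/4749) + 39458 = -16257189713117/19251557960745 + 39458 = 759611716825363093/19251557960745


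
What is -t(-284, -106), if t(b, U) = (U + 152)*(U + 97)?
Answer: 414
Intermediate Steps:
t(b, U) = (97 + U)*(152 + U) (t(b, U) = (152 + U)*(97 + U) = (97 + U)*(152 + U))
-t(-284, -106) = -(14744 + (-106)² + 249*(-106)) = -(14744 + 11236 - 26394) = -1*(-414) = 414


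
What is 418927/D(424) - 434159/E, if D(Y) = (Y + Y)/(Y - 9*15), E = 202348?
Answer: 6124471141353/42897776 ≈ 1.4277e+5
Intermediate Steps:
D(Y) = 2*Y/(-135 + Y) (D(Y) = (2*Y)/(Y - 135) = (2*Y)/(-135 + Y) = 2*Y/(-135 + Y))
418927/D(424) - 434159/E = 418927/((2*424/(-135 + 424))) - 434159/202348 = 418927/((2*424/289)) - 434159*1/202348 = 418927/((2*424*(1/289))) - 434159/202348 = 418927/(848/289) - 434159/202348 = 418927*(289/848) - 434159/202348 = 121069903/848 - 434159/202348 = 6124471141353/42897776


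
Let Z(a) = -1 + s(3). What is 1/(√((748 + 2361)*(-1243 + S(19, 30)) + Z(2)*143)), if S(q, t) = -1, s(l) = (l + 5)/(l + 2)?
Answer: -I*√96687755/19337551 ≈ -0.00050849*I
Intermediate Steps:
s(l) = (5 + l)/(2 + l)
Z(a) = ⅗ (Z(a) = -1 + (5 + 3)/(2 + 3) = -1 + 8/5 = ⅗)
1/(√((748 + 2361)*(-1243 + S(19, 30)) + Z(2)*143)) = 1/(√((748 + 2361)*(-1243 - 1) + (⅗)*143)) = 1/(√(3109*(-1244) + 429/5)) = 1/(√(-3867596 + 429/5)) = 1/(√(-19337551/5)) = 1/(I*√96687755/5) = -I*√96687755/19337551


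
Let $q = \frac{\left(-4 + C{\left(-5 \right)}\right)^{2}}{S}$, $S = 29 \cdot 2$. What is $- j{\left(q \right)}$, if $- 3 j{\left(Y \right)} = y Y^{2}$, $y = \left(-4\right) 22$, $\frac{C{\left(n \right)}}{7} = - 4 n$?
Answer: $- \frac{7526244352}{2523} \approx -2.9831 \cdot 10^{6}$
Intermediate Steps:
$C{\left(n \right)} = - 28 n$ ($C{\left(n \right)} = 7 \left(- 4 n\right) = - 28 n$)
$S = 58$
$y = -88$
$q = \frac{9248}{29}$ ($q = \frac{\left(-4 - -140\right)^{2}}{58} = \left(-4 + 140\right)^{2} \cdot \frac{1}{58} = 136^{2} \cdot \frac{1}{58} = 18496 \cdot \frac{1}{58} = \frac{9248}{29} \approx 318.9$)
$j{\left(Y \right)} = \frac{88 Y^{2}}{3}$ ($j{\left(Y \right)} = - \frac{\left(-88\right) Y^{2}}{3} = \frac{88 Y^{2}}{3}$)
$- j{\left(q \right)} = - \frac{88 \left(\frac{9248}{29}\right)^{2}}{3} = - \frac{88 \cdot 85525504}{3 \cdot 841} = \left(-1\right) \frac{7526244352}{2523} = - \frac{7526244352}{2523}$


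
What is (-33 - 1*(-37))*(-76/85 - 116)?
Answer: -39744/85 ≈ -467.58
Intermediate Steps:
(-33 - 1*(-37))*(-76/85 - 116) = (-33 + 37)*(-76*1/85 - 116) = 4*(-76/85 - 116) = 4*(-9936/85) = -39744/85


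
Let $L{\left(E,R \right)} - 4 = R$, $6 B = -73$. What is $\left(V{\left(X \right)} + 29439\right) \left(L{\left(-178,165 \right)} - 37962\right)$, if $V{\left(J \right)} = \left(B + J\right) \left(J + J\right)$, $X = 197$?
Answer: $- \frac{11594514470}{3} \approx -3.8648 \cdot 10^{9}$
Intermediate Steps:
$B = - \frac{73}{6}$ ($B = \frac{1}{6} \left(-73\right) = - \frac{73}{6} \approx -12.167$)
$L{\left(E,R \right)} = 4 + R$
$V{\left(J \right)} = 2 J \left(- \frac{73}{6} + J\right)$ ($V{\left(J \right)} = \left(- \frac{73}{6} + J\right) \left(J + J\right) = \left(- \frac{73}{6} + J\right) 2 J = 2 J \left(- \frac{73}{6} + J\right)$)
$\left(V{\left(X \right)} + 29439\right) \left(L{\left(-178,165 \right)} - 37962\right) = \left(\frac{1}{3} \cdot 197 \left(-73 + 6 \cdot 197\right) + 29439\right) \left(\left(4 + 165\right) - 37962\right) = \left(\frac{1}{3} \cdot 197 \left(-73 + 1182\right) + 29439\right) \left(169 - 37962\right) = \left(\frac{1}{3} \cdot 197 \cdot 1109 + 29439\right) \left(-37793\right) = \left(\frac{218473}{3} + 29439\right) \left(-37793\right) = \frac{306790}{3} \left(-37793\right) = - \frac{11594514470}{3}$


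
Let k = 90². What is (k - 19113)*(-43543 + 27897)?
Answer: 172309398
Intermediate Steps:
k = 8100
(k - 19113)*(-43543 + 27897) = (8100 - 19113)*(-43543 + 27897) = -11013*(-15646) = 172309398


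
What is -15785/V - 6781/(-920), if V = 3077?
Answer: 6342937/2830840 ≈ 2.2407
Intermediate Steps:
-15785/V - 6781/(-920) = -15785/3077 - 6781/(-920) = -15785*1/3077 - 6781*(-1/920) = -15785/3077 + 6781/920 = 6342937/2830840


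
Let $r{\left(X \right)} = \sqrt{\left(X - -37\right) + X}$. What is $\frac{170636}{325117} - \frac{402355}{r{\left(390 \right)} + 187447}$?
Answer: $- \frac{18524870591027233}{11423433478508064} + \frac{402355 \sqrt{817}}{35136376992} \approx -1.6213$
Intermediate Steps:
$r{\left(X \right)} = \sqrt{37 + 2 X}$ ($r{\left(X \right)} = \sqrt{\left(X + 37\right) + X} = \sqrt{\left(37 + X\right) + X} = \sqrt{37 + 2 X}$)
$\frac{170636}{325117} - \frac{402355}{r{\left(390 \right)} + 187447} = \frac{170636}{325117} - \frac{402355}{\sqrt{37 + 2 \cdot 390} + 187447} = 170636 \cdot \frac{1}{325117} - \frac{402355}{\sqrt{37 + 780} + 187447} = \frac{170636}{325117} - \frac{402355}{\sqrt{817} + 187447} = \frac{170636}{325117} - \frac{402355}{187447 + \sqrt{817}}$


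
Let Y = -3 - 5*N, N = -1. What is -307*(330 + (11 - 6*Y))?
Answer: -101003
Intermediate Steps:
Y = 2 (Y = -3 - 5*(-1) = -3 + 5 = 2)
-307*(330 + (11 - 6*Y)) = -307*(330 + (11 - 6*2)) = -307*(330 + (11 - 12)) = -307*(330 - 1) = -307*329 = -101003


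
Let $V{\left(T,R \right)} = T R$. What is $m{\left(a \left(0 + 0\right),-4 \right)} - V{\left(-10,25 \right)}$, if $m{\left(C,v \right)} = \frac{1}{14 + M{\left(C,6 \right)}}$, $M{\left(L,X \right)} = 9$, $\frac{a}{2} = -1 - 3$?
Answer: $\frac{5751}{23} \approx 250.04$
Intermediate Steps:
$a = -8$ ($a = 2 \left(-1 - 3\right) = 2 \left(-4\right) = -8$)
$V{\left(T,R \right)} = R T$
$m{\left(C,v \right)} = \frac{1}{23}$ ($m{\left(C,v \right)} = \frac{1}{14 + 9} = \frac{1}{23}$)
$m{\left(a \left(0 + 0\right),-4 \right)} - V{\left(-10,25 \right)} = \frac{1}{23} - 25 \left(-10\right) = \frac{1}{23} - -250 = \frac{1}{23} + 250 = \frac{5751}{23}$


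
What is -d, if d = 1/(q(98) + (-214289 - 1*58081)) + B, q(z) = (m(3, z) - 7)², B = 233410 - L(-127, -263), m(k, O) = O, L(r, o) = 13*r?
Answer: -62077024428/264089 ≈ -2.3506e+5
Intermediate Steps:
B = 235061 (B = 233410 - 13*(-127) = 233410 - 1*(-1651) = 233410 + 1651 = 235061)
q(z) = (-7 + z)² (q(z) = (z - 7)² = (-7 + z)²)
d = 62077024428/264089 (d = 1/((-7 + 98)² + (-214289 - 1*58081)) + 235061 = 1/(91² + (-214289 - 58081)) + 235061 = 1/(8281 - 272370) + 235061 = 1/(-264089) + 235061 = -1/264089 + 235061 = 62077024428/264089 ≈ 2.3506e+5)
-d = -1*62077024428/264089 = -62077024428/264089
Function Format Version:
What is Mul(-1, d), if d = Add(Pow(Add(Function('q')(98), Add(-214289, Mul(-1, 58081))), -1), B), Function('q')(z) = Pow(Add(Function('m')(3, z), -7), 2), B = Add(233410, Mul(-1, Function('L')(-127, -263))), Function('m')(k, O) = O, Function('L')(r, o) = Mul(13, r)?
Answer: Rational(-62077024428, 264089) ≈ -2.3506e+5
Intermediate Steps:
B = 235061 (B = Add(233410, Mul(-1, Mul(13, -127))) = Add(233410, Mul(-1, -1651)) = Add(233410, 1651) = 235061)
Function('q')(z) = Pow(Add(-7, z), 2) (Function('q')(z) = Pow(Add(z, -7), 2) = Pow(Add(-7, z), 2))
d = Rational(62077024428, 264089) (d = Add(Pow(Add(Pow(Add(-7, 98), 2), Add(-214289, Mul(-1, 58081))), -1), 235061) = Add(Pow(Add(Pow(91, 2), Add(-214289, -58081)), -1), 235061) = Add(Pow(Add(8281, -272370), -1), 235061) = Add(Pow(-264089, -1), 235061) = Add(Rational(-1, 264089), 235061) = Rational(62077024428, 264089) ≈ 2.3506e+5)
Mul(-1, d) = Mul(-1, Rational(62077024428, 264089)) = Rational(-62077024428, 264089)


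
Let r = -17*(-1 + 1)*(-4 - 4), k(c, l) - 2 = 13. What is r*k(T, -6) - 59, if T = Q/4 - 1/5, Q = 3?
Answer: -59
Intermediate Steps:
T = 11/20 (T = 3/4 - 1/5 = 3*(¼) - 1*⅕ = ¾ - ⅕ = 11/20 ≈ 0.55000)
k(c, l) = 15 (k(c, l) = 2 + 13 = 15)
r = 0 (r = -0*(-8) = -17*0 = 0)
r*k(T, -6) - 59 = 0*15 - 59 = 0 - 59 = -59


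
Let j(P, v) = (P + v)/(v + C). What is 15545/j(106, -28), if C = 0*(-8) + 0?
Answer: -217630/39 ≈ -5580.3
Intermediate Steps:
C = 0 (C = 0 + 0 = 0)
j(P, v) = (P + v)/v (j(P, v) = (P + v)/(v + 0) = (P + v)/v)
15545/j(106, -28) = 15545/(((106 - 28)/(-28))) = 15545/((-1/28*78)) = 15545/(-39/14) = 15545*(-14/39) = -217630/39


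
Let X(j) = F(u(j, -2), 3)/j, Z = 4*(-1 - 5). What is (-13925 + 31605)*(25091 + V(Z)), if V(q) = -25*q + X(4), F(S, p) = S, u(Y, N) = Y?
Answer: 454234560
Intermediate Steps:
Z = -24 (Z = 4*(-6) = -24)
X(j) = 1 (X(j) = j/j = 1)
V(q) = 1 - 25*q (V(q) = -25*q + 1 = 1 - 25*q)
(-13925 + 31605)*(25091 + V(Z)) = (-13925 + 31605)*(25091 + (1 - 25*(-24))) = 17680*(25091 + (1 + 600)) = 17680*(25091 + 601) = 17680*25692 = 454234560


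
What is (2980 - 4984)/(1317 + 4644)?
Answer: -668/1987 ≈ -0.33618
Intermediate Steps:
(2980 - 4984)/(1317 + 4644) = -2004/5961 = -2004*1/5961 = -668/1987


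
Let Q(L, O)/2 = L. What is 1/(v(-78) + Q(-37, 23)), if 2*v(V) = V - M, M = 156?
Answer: -1/191 ≈ -0.0052356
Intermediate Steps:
v(V) = -78 + V/2 (v(V) = (V - 1*156)/2 = (V - 156)/2 = (-156 + V)/2 = -78 + V/2)
Q(L, O) = 2*L
1/(v(-78) + Q(-37, 23)) = 1/((-78 + (½)*(-78)) + 2*(-37)) = 1/((-78 - 39) - 74) = 1/(-117 - 74) = 1/(-191) = -1/191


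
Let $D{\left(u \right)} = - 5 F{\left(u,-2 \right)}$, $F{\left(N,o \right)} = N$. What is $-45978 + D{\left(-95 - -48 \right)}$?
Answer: $-45743$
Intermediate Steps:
$D{\left(u \right)} = - 5 u$
$-45978 + D{\left(-95 - -48 \right)} = -45978 - 5 \left(-95 - -48\right) = -45978 - 5 \left(-95 + 48\right) = -45978 - -235 = -45978 + 235 = -45743$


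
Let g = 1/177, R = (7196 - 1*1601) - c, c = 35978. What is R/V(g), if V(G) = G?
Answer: -5377791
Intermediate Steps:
R = -30383 (R = (7196 - 1*1601) - 1*35978 = (7196 - 1601) - 35978 = 5595 - 35978 = -30383)
g = 1/177 ≈ 0.0056497
R/V(g) = -30383/1/177 = -30383*177 = -5377791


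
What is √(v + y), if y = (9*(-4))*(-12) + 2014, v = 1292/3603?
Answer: √31757670690/3603 ≈ 49.461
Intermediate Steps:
v = 1292/3603 (v = 1292*(1/3603) = 1292/3603 ≈ 0.35859)
y = 2446 (y = -36*(-12) + 2014 = 432 + 2014 = 2446)
√(v + y) = √(1292/3603 + 2446) = √(8814230/3603) = √31757670690/3603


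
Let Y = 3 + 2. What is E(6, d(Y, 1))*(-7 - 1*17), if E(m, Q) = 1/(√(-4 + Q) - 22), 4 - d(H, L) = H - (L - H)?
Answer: 528/493 + 72*I/493 ≈ 1.071 + 0.14604*I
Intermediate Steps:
Y = 5
d(H, L) = 4 + L - 2*H (d(H, L) = 4 - (H - (L - H)) = 4 - (H + (H - L)) = 4 - (-L + 2*H) = 4 + (L - 2*H) = 4 + L - 2*H)
E(m, Q) = 1/(-22 + √(-4 + Q))
E(6, d(Y, 1))*(-7 - 1*17) = (-7 - 1*17)/(-22 + √(-4 + (4 + 1 - 2*5))) = (-7 - 17)/(-22 + √(-4 + (4 + 1 - 10))) = -24/(-22 + √(-4 - 5)) = -24/(-22 + √(-9)) = -24/(-22 + 3*I) = ((-22 - 3*I)/493)*(-24) = -24*(-22 - 3*I)/493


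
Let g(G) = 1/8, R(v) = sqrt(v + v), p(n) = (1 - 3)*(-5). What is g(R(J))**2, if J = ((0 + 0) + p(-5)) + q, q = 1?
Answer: 1/64 ≈ 0.015625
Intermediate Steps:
p(n) = 10 (p(n) = -2*(-5) = 10)
J = 11 (J = ((0 + 0) + 10) + 1 = (0 + 10) + 1 = 10 + 1 = 11)
R(v) = sqrt(2)*sqrt(v) (R(v) = sqrt(2*v) = sqrt(2)*sqrt(v))
g(G) = 1/8
g(R(J))**2 = (1/8)**2 = 1/64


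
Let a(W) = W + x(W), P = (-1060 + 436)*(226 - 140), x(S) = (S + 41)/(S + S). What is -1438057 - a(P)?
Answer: -148584185527/107328 ≈ -1.3844e+6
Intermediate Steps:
x(S) = (41 + S)/(2*S) (x(S) = (41 + S)/((2*S)) = (41 + S)*(1/(2*S)) = (41 + S)/(2*S))
P = -53664 (P = -624*86 = -53664)
a(W) = W + (41 + W)/(2*W)
-1438057 - a(P) = -1438057 - (1/2 - 53664 + (41/2)/(-53664)) = -1438057 - (1/2 - 53664 + (41/2)*(-1/53664)) = -1438057 - (1/2 - 53664 - 41/107328) = -1438057 - 1*(-5759596169/107328) = -1438057 + 5759596169/107328 = -148584185527/107328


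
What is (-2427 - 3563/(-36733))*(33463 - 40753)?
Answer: 649884750120/36733 ≈ 1.7692e+7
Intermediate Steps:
(-2427 - 3563/(-36733))*(33463 - 40753) = (-2427 - 3563*(-1/36733))*(-7290) = (-2427 + 3563/36733)*(-7290) = -89147428/36733*(-7290) = 649884750120/36733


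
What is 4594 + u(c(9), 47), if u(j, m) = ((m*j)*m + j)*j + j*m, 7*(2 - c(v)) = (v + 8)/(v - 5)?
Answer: 3507215/392 ≈ 8947.0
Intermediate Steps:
c(v) = 2 - (8 + v)/(7*(-5 + v)) (c(v) = 2 - (v + 8)/(7*(v - 5)) = 2 - (8 + v)/(7*(-5 + v)))
u(j, m) = j*m + j*(j + j*m**2) (u(j, m) = ((j*m)*m + j)*j + j*m = (j*m**2 + j)*j + j*m = (j + j*m**2)*j + j*m = j*(j + j*m**2) + j*m = j*m + j*(j + j*m**2))
4594 + u(c(9), 47) = 4594 + (13*(-6 + 9)/(7*(-5 + 9)))*(13*(-6 + 9)/(7*(-5 + 9)) + 47 + (13*(-6 + 9)/(7*(-5 + 9)))*47**2) = 4594 + ((13/7)*3/4)*((13/7)*3/4 + 47 + ((13/7)*3/4)*2209) = 4594 + ((13/7)*(1/4)*3)*((13/7)*(1/4)*3 + 47 + ((13/7)*(1/4)*3)*2209) = 4594 + 39*(39/28 + 47 + (39/28)*2209)/28 = 4594 + 39*(39/28 + 47 + 86151/28)/28 = 4594 + (39/28)*(43753/14) = 4594 + 1706367/392 = 3507215/392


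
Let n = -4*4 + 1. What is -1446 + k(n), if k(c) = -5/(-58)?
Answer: -83863/58 ≈ -1445.9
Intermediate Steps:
n = -15 (n = -16 + 1 = -15)
k(c) = 5/58 (k(c) = -5*(-1/58) = 5/58)
-1446 + k(n) = -1446 + 5/58 = -83863/58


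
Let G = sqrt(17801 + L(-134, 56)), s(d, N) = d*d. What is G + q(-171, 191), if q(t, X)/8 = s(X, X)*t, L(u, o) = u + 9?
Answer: -49906008 + 6*sqrt(491) ≈ -4.9906e+7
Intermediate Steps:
L(u, o) = 9 + u
s(d, N) = d**2
q(t, X) = 8*t*X**2 (q(t, X) = 8*(X**2*t) = 8*(t*X**2) = 8*t*X**2)
G = 6*sqrt(491) (G = sqrt(17801 + (9 - 134)) = sqrt(17801 - 125) = sqrt(17676) = 6*sqrt(491) ≈ 132.95)
G + q(-171, 191) = 6*sqrt(491) + 8*(-171)*191**2 = 6*sqrt(491) + 8*(-171)*36481 = 6*sqrt(491) - 49906008 = -49906008 + 6*sqrt(491)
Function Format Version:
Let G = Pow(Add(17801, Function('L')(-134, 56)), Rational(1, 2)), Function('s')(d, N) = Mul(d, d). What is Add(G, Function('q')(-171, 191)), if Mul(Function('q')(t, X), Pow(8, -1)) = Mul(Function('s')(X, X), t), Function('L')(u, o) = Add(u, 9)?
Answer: Add(-49906008, Mul(6, Pow(491, Rational(1, 2)))) ≈ -4.9906e+7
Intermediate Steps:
Function('L')(u, o) = Add(9, u)
Function('s')(d, N) = Pow(d, 2)
Function('q')(t, X) = Mul(8, t, Pow(X, 2)) (Function('q')(t, X) = Mul(8, Mul(Pow(X, 2), t)) = Mul(8, Mul(t, Pow(X, 2))) = Mul(8, t, Pow(X, 2)))
G = Mul(6, Pow(491, Rational(1, 2))) (G = Pow(Add(17801, Add(9, -134)), Rational(1, 2)) = Pow(Add(17801, -125), Rational(1, 2)) = Pow(17676, Rational(1, 2)) = Mul(6, Pow(491, Rational(1, 2))) ≈ 132.95)
Add(G, Function('q')(-171, 191)) = Add(Mul(6, Pow(491, Rational(1, 2))), Mul(8, -171, Pow(191, 2))) = Add(Mul(6, Pow(491, Rational(1, 2))), Mul(8, -171, 36481)) = Add(Mul(6, Pow(491, Rational(1, 2))), -49906008) = Add(-49906008, Mul(6, Pow(491, Rational(1, 2))))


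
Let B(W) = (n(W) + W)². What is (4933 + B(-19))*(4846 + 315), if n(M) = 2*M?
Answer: 42227302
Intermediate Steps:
B(W) = 9*W² (B(W) = (2*W + W)² = (3*W)² = 9*W²)
(4933 + B(-19))*(4846 + 315) = (4933 + 9*(-19)²)*(4846 + 315) = (4933 + 9*361)*5161 = (4933 + 3249)*5161 = 8182*5161 = 42227302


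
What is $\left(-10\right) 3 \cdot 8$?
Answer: $-240$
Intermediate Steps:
$\left(-10\right) 3 \cdot 8 = \left(-30\right) 8 = -240$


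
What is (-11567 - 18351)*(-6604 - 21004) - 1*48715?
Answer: 825927429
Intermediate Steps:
(-11567 - 18351)*(-6604 - 21004) - 1*48715 = -29918*(-27608) - 48715 = 825976144 - 48715 = 825927429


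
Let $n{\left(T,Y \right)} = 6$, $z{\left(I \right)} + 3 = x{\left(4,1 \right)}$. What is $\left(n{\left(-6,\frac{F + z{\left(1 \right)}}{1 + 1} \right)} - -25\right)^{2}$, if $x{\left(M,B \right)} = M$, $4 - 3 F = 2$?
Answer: $961$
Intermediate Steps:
$F = \frac{2}{3}$ ($F = \frac{4}{3} - \frac{2}{3} = \frac{2}{3} \approx 0.66667$)
$z{\left(I \right)} = 1$ ($z{\left(I \right)} = -3 + 4 = 1$)
$\left(n{\left(-6,\frac{F + z{\left(1 \right)}}{1 + 1} \right)} - -25\right)^{2} = \left(6 - -25\right)^{2} = \left(6 + 25\right)^{2} = 31^{2} = 961$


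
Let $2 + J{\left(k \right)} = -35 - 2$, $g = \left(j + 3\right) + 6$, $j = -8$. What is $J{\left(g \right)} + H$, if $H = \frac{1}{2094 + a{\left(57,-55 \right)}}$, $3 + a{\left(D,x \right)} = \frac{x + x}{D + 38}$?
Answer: $- \frac{1548554}{39707} \approx -39.0$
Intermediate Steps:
$a{\left(D,x \right)} = -3 + \frac{2 x}{38 + D}$ ($a{\left(D,x \right)} = -3 + \frac{x + x}{D + 38} = -3 + \frac{2 x}{38 + D}$)
$g = 1$ ($g = \left(-8 + 3\right) + 6 = -5 + 6 = 1$)
$J{\left(k \right)} = -39$ ($J{\left(k \right)} = -2 - 37 = -39$)
$H = \frac{19}{39707}$ ($H = \frac{1}{2094 + \frac{-114 - 171 + 2 \left(-55\right)}{38 + 57}} = \frac{1}{2094 + \frac{-114 - 171 - 110}{95}} = \frac{1}{2094 + \frac{1}{95} \left(-395\right)} = \frac{1}{2094 - \frac{79}{19}} = \frac{1}{\frac{39707}{19}} = \frac{19}{39707} \approx 0.00047851$)
$J{\left(g \right)} + H = -39 + \frac{19}{39707} = - \frac{1548554}{39707}$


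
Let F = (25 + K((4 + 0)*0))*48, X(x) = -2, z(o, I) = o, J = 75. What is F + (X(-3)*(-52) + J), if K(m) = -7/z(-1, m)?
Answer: 1715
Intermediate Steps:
K(m) = 7 (K(m) = -7/(-1) = -7*(-1) = 7)
F = 1536 (F = (25 + 7)*48 = 32*48 = 1536)
F + (X(-3)*(-52) + J) = 1536 + (-2*(-52) + 75) = 1536 + (104 + 75) = 1536 + 179 = 1715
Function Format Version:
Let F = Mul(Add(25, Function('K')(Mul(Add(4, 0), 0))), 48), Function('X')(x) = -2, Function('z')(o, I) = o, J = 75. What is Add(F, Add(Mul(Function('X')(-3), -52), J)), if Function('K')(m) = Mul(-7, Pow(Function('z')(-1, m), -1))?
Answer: 1715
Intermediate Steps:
Function('K')(m) = 7 (Function('K')(m) = Mul(-7, Pow(-1, -1)) = Mul(-7, -1) = 7)
F = 1536 (F = Mul(Add(25, 7), 48) = Mul(32, 48) = 1536)
Add(F, Add(Mul(Function('X')(-3), -52), J)) = Add(1536, Add(Mul(-2, -52), 75)) = Add(1536, Add(104, 75)) = Add(1536, 179) = 1715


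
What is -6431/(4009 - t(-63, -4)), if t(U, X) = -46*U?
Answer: -6431/1111 ≈ -5.7885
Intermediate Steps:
-6431/(4009 - t(-63, -4)) = -6431/(4009 - (-46)*(-63)) = -6431/(4009 - 1*2898) = -6431/(4009 - 2898) = -6431/1111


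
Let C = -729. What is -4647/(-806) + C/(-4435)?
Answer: 21197019/3574610 ≈ 5.9299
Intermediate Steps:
-4647/(-806) + C/(-4435) = -4647/(-806) - 729/(-4435) = -4647*(-1/806) - 729*(-1/4435) = 4647/806 + 729/4435 = 21197019/3574610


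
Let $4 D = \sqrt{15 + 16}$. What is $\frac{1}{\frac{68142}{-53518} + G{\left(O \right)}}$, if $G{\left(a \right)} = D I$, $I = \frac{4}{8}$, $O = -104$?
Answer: $- \frac{58349176896}{52095948113} - \frac{5728352648 \sqrt{31}}{52095948113} \approx -1.7323$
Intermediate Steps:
$D = \frac{\sqrt{31}}{4}$ ($D = \frac{\sqrt{15 + 16}}{4} = \frac{\sqrt{31}}{4} \approx 1.3919$)
$I = \frac{1}{2}$ ($I = 4 \cdot \frac{1}{8} = \frac{1}{2} \approx 0.5$)
$G{\left(a \right)} = \frac{\sqrt{31}}{8}$ ($G{\left(a \right)} = \frac{\sqrt{31}}{4} \cdot \frac{1}{2} = \frac{\sqrt{31}}{8}$)
$\frac{1}{\frac{68142}{-53518} + G{\left(O \right)}} = \frac{1}{\frac{68142}{-53518} + \frac{\sqrt{31}}{8}} = \frac{1}{68142 \left(- \frac{1}{53518}\right) + \frac{\sqrt{31}}{8}} = \frac{1}{- \frac{34071}{26759} + \frac{\sqrt{31}}{8}}$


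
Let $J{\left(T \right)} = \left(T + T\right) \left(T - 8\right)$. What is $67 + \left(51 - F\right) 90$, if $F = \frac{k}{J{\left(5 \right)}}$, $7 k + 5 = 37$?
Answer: $\frac{32695}{7} \approx 4670.7$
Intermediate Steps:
$k = \frac{32}{7}$ ($k = - \frac{5}{7} + \frac{1}{7} \cdot 37 = - \frac{5}{7} + \frac{37}{7} = \frac{32}{7} \approx 4.5714$)
$J{\left(T \right)} = 2 T \left(-8 + T\right)$
$F = - \frac{16}{105}$ ($F = \frac{32}{7 \cdot 2 \cdot 5 \left(-8 + 5\right)} = \frac{32}{7 \cdot 2 \cdot 5 \left(-3\right)} = \frac{32}{7 \left(-30\right)} = \frac{32}{7} \left(- \frac{1}{30}\right) = - \frac{16}{105} \approx -0.15238$)
$67 + \left(51 - F\right) 90 = 67 + \left(51 - - \frac{16}{105}\right) 90 = 67 + \left(51 + \frac{16}{105}\right) 90 = 67 + \frac{5371}{105} \cdot 90 = 67 + \frac{32226}{7} = \frac{32695}{7}$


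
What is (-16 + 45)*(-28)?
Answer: -812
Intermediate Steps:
(-16 + 45)*(-28) = 29*(-28) = -812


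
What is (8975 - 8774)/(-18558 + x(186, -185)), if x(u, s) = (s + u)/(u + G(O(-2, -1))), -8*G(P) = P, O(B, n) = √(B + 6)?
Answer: -149343/13788590 ≈ -0.010831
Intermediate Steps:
O(B, n) = √(6 + B)
G(P) = -P/8
x(u, s) = (s + u)/(-¼ + u) (x(u, s) = (s + u)/(u - √(6 - 2)/8) = (s + u)/(u - √4/8) = (s + u)/(u - ⅛*2) = (s + u)/(u - ¼) = (s + u)/(-¼ + u))
(8975 - 8774)/(-18558 + x(186, -185)) = (8975 - 8774)/(-18558 + 4*(-185 + 186)/(-1 + 4*186)) = 201/(-18558 + 4*1/(-1 + 744)) = 201/(-18558 + 4*1/743) = 201/(-18558 + 4*(1/743)*1) = 201/(-18558 + 4/743) = 201/(-13788590/743) = 201*(-743/13788590) = -149343/13788590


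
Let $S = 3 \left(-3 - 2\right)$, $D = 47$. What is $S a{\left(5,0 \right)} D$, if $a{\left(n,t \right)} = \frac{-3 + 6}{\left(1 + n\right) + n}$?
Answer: $- \frac{2115}{11} \approx -192.27$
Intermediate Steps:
$S = -15$ ($S = 3 \left(-5\right) = -15$)
$a{\left(n,t \right)} = \frac{3}{1 + 2 n}$
$S a{\left(5,0 \right)} D = - 15 \frac{3}{1 + 2 \cdot 5} \cdot 47 = - 15 \frac{3}{1 + 10} \cdot 47 = - 15 \cdot \frac{3}{11} \cdot 47 = - 15 \cdot 3 \cdot \frac{1}{11} \cdot 47 = \left(-15\right) \frac{3}{11} \cdot 47 = \left(- \frac{45}{11}\right) 47 = - \frac{2115}{11}$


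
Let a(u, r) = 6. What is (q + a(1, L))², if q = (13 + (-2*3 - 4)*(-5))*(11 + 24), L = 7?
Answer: 4888521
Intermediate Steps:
q = 2205 (q = (13 + (-6 - 4)*(-5))*35 = (13 - 10*(-5))*35 = (13 + 50)*35 = 63*35 = 2205)
(q + a(1, L))² = (2205 + 6)² = 2211² = 4888521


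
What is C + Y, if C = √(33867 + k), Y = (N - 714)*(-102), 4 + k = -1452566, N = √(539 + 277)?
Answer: 72828 - 408*√51 + I*√1418703 ≈ 69914.0 + 1191.1*I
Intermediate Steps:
N = 4*√51 (N = √816 = 4*√51 ≈ 28.566)
k = -1452570 (k = -4 - 1452566 = -1452570)
Y = 72828 - 408*√51 (Y = (4*√51 - 714)*(-102) = (-714 + 4*√51)*(-102) = 72828 - 408*√51 ≈ 69914.)
C = I*√1418703 (C = √(33867 - 1452570) = √(-1418703) = I*√1418703 ≈ 1191.1*I)
C + Y = I*√1418703 + (72828 - 408*√51) = 72828 - 408*√51 + I*√1418703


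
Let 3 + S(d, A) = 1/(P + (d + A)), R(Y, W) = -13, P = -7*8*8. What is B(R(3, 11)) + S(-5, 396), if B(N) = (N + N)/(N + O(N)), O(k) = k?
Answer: -115/57 ≈ -2.0175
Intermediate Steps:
P = -448 (P = -56*8 = -448)
S(d, A) = -3 + 1/(-448 + A + d) (S(d, A) = -3 + 1/(-448 + (d + A)) = -3 + 1/(-448 + (A + d)) = -3 + 1/(-448 + A + d))
B(N) = 1 (B(N) = (N + N)/(N + N) = (2*N)/((2*N)) = (2*N)*(1/(2*N)) = 1)
B(R(3, 11)) + S(-5, 396) = 1 + (1345 - 3*396 - 3*(-5))/(-448 + 396 - 5) = 1 + (1345 - 1188 + 15)/(-57) = 1 - 1/57*172 = 1 - 172/57 = -115/57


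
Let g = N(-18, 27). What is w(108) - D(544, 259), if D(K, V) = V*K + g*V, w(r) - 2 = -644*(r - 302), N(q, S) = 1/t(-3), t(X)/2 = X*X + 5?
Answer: -63869/4 ≈ -15967.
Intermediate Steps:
t(X) = 10 + 2*X² (t(X) = 2*(X*X + 5) = 2*(X² + 5) = 2*(5 + X²) = 10 + 2*X²)
N(q, S) = 1/28 (N(q, S) = 1/(10 + 2*(-3)²) = 1/(10 + 2*9) = 1/(10 + 18) = 1/28)
g = 1/28 ≈ 0.035714
w(r) = 194490 - 644*r (w(r) = 2 - 644*(r - 302) = 2 - 644*(-302 + r) = 2 + (194488 - 644*r) = 194490 - 644*r)
D(K, V) = V/28 + K*V (D(K, V) = V*K + V/28 = K*V + V/28 = V/28 + K*V)
w(108) - D(544, 259) = (194490 - 644*108) - 259*(1/28 + 544) = (194490 - 69552) - 259*15233/28 = 124938 - 1*563621/4 = 124938 - 563621/4 = -63869/4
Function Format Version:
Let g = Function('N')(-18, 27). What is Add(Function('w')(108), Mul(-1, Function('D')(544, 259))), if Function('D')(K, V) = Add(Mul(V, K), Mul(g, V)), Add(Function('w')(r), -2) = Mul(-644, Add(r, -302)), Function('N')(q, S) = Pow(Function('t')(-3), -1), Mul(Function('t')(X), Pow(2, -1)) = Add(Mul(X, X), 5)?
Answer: Rational(-63869, 4) ≈ -15967.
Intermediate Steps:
Function('t')(X) = Add(10, Mul(2, Pow(X, 2))) (Function('t')(X) = Mul(2, Add(Mul(X, X), 5)) = Mul(2, Add(Pow(X, 2), 5)) = Mul(2, Add(5, Pow(X, 2))) = Add(10, Mul(2, Pow(X, 2))))
Function('N')(q, S) = Rational(1, 28) (Function('N')(q, S) = Pow(Add(10, Mul(2, Pow(-3, 2))), -1) = Pow(Add(10, Mul(2, 9)), -1) = Pow(Add(10, 18), -1) = Pow(28, -1) = Rational(1, 28))
g = Rational(1, 28) ≈ 0.035714
Function('w')(r) = Add(194490, Mul(-644, r)) (Function('w')(r) = Add(2, Mul(-644, Add(r, -302))) = Add(2, Mul(-644, Add(-302, r))) = Add(2, Add(194488, Mul(-644, r))) = Add(194490, Mul(-644, r)))
Function('D')(K, V) = Add(Mul(Rational(1, 28), V), Mul(K, V)) (Function('D')(K, V) = Add(Mul(V, K), Mul(Rational(1, 28), V)) = Add(Mul(K, V), Mul(Rational(1, 28), V)) = Add(Mul(Rational(1, 28), V), Mul(K, V)))
Add(Function('w')(108), Mul(-1, Function('D')(544, 259))) = Add(Add(194490, Mul(-644, 108)), Mul(-1, Mul(259, Add(Rational(1, 28), 544)))) = Add(Add(194490, -69552), Mul(-1, Mul(259, Rational(15233, 28)))) = Add(124938, Mul(-1, Rational(563621, 4))) = Add(124938, Rational(-563621, 4)) = Rational(-63869, 4)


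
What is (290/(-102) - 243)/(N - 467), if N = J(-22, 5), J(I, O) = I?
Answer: 12538/24939 ≈ 0.50275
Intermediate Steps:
N = -22
(290/(-102) - 243)/(N - 467) = (290/(-102) - 243)/(-22 - 467) = (290*(-1/102) - 243)/(-489) = (-145/51 - 243)*(-1/489) = -12538/51*(-1/489) = 12538/24939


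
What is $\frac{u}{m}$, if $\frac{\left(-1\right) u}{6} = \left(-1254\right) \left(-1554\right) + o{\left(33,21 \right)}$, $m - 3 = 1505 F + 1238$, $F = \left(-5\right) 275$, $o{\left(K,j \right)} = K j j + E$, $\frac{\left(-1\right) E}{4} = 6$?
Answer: $\frac{1963245}{344689} \approx 5.6957$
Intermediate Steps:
$E = -24$ ($E = \left(-4\right) 6 = -24$)
$o{\left(K,j \right)} = -24 + K j^{2}$ ($o{\left(K,j \right)} = K j j - 24 = K j^{2} - 24 = -24 + K j^{2}$)
$F = -1375$
$m = -2068134$ ($m = 3 + \left(1505 \left(-1375\right) + 1238\right) = 3 + \left(-2069375 + 1238\right) = 3 - 2068137 = -2068134$)
$u = -11779470$ ($u = - 6 \left(\left(-1254\right) \left(-1554\right) - \left(24 - 33 \cdot 21^{2}\right)\right) = - 6 \left(1948716 + \left(-24 + 33 \cdot 441\right)\right) = - 6 \left(1948716 + \left(-24 + 14553\right)\right) = - 6 \left(1948716 + 14529\right) = \left(-6\right) 1963245 = -11779470$)
$\frac{u}{m} = - \frac{11779470}{-2068134} = \left(-11779470\right) \left(- \frac{1}{2068134}\right) = \frac{1963245}{344689}$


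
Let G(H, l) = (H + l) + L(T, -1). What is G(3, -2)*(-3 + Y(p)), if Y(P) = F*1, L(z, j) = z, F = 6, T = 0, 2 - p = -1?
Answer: 3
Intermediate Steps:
p = 3 (p = 2 - 1*(-1) = 2 + 1 = 3)
Y(P) = 6 (Y(P) = 6*1 = 6)
G(H, l) = H + l (G(H, l) = (H + l) + 0 = H + l)
G(3, -2)*(-3 + Y(p)) = (3 - 2)*(-3 + 6) = 1*3 = 3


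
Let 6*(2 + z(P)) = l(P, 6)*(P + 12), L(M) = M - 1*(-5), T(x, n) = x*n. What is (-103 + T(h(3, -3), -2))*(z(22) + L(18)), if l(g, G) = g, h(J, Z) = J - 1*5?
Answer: -14421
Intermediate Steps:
h(J, Z) = -5 + J (h(J, Z) = J - 5 = -5 + J)
T(x, n) = n*x
L(M) = 5 + M (L(M) = M + 5 = 5 + M)
z(P) = -2 + P*(12 + P)/6 (z(P) = -2 + (P*(P + 12))/6 = -2 + (P*(12 + P))/6 = -2 + P*(12 + P)/6)
(-103 + T(h(3, -3), -2))*(z(22) + L(18)) = (-103 - 2*(-5 + 3))*((-2 + 2*22 + (⅙)*22²) + (5 + 18)) = (-103 - 2*(-2))*((-2 + 44 + (⅙)*484) + 23) = (-103 + 4)*((-2 + 44 + 242/3) + 23) = -99*(368/3 + 23) = -99*437/3 = -14421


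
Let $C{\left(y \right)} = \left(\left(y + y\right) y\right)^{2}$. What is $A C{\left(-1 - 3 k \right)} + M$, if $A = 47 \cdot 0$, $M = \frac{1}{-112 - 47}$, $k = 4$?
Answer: $- \frac{1}{159} \approx -0.0062893$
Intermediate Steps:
$M = - \frac{1}{159}$ ($M = \frac{1}{-159} = - \frac{1}{159} \approx -0.0062893$)
$A = 0$
$C{\left(y \right)} = 4 y^{4}$ ($C{\left(y \right)} = \left(2 y y\right)^{2} = \left(2 y^{2}\right)^{2} = 4 y^{4}$)
$A C{\left(-1 - 3 k \right)} + M = 0 \cdot 4 \left(-1 - 12\right)^{4} - \frac{1}{159} = 0 \cdot 4 \left(-13\right)^{4} - \frac{1}{159} = 0 \cdot 4 \cdot 28561 - \frac{1}{159} = 0 \cdot 114244 - \frac{1}{159} = 0 - \frac{1}{159} = - \frac{1}{159}$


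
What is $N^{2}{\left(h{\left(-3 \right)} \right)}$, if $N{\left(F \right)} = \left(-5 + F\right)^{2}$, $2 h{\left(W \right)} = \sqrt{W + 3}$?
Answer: $625$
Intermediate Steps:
$h{\left(W \right)} = \frac{\sqrt{3 + W}}{2}$ ($h{\left(W \right)} = \frac{\sqrt{W + 3}}{2} = \frac{\sqrt{3 + W}}{2}$)
$N^{2}{\left(h{\left(-3 \right)} \right)} = \left(\left(-5 + \frac{\sqrt{3 - 3}}{2}\right)^{2}\right)^{2} = \left(\left(-5 + \frac{\sqrt{0}}{2}\right)^{2}\right)^{2} = \left(\left(-5 + \frac{1}{2} \cdot 0\right)^{2}\right)^{2} = \left(\left(-5 + 0\right)^{2}\right)^{2} = \left(\left(-5\right)^{2}\right)^{2} = 25^{2} = 625$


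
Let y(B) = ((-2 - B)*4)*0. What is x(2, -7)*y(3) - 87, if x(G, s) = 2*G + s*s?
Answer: -87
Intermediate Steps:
x(G, s) = s² + 2*G (x(G, s) = 2*G + s² = s² + 2*G)
y(B) = 0 (y(B) = (-8 - 4*B)*0 = 0)
x(2, -7)*y(3) - 87 = ((-7)² + 2*2)*0 - 87 = (49 + 4)*0 - 87 = 53*0 - 87 = 0 - 87 = -87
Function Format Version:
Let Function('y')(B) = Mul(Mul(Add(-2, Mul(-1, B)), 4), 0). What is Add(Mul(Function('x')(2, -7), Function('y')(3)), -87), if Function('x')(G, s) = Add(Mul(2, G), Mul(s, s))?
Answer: -87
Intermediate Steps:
Function('x')(G, s) = Add(Pow(s, 2), Mul(2, G)) (Function('x')(G, s) = Add(Mul(2, G), Pow(s, 2)) = Add(Pow(s, 2), Mul(2, G)))
Function('y')(B) = 0 (Function('y')(B) = Mul(Add(-8, Mul(-4, B)), 0) = 0)
Add(Mul(Function('x')(2, -7), Function('y')(3)), -87) = Add(Mul(Add(Pow(-7, 2), Mul(2, 2)), 0), -87) = Add(Mul(Add(49, 4), 0), -87) = Add(Mul(53, 0), -87) = Add(0, -87) = -87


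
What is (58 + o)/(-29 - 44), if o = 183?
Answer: -241/73 ≈ -3.3014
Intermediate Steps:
(58 + o)/(-29 - 44) = (58 + 183)/(-29 - 44) = 241/(-73) = 241*(-1/73) = -241/73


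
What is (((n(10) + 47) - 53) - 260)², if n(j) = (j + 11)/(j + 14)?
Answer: 4498641/64 ≈ 70291.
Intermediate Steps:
n(j) = (11 + j)/(14 + j)
(((n(10) + 47) - 53) - 260)² = ((((11 + 10)/(14 + 10) + 47) - 53) - 260)² = (((21/24 + 47) - 53) - 260)² = ((((1/24)*21 + 47) - 53) - 260)² = (((7/8 + 47) - 53) - 260)² = ((383/8 - 53) - 260)² = (-41/8 - 260)² = (-2121/8)² = 4498641/64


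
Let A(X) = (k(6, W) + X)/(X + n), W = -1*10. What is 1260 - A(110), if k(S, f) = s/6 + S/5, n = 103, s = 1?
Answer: 8048059/6390 ≈ 1259.5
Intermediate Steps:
W = -10
k(S, f) = ⅙ + S/5 (k(S, f) = 1/6 + S/5 = 1*(⅙) + S*(⅕) = ⅙ + S/5)
A(X) = (41/30 + X)/(103 + X) (A(X) = ((⅙ + (⅕)*6) + X)/(X + 103) = ((⅙ + 6/5) + X)/(103 + X) = (41/30 + X)/(103 + X))
1260 - A(110) = 1260 - (41/30 + 110)/(103 + 110) = 1260 - 3341/(213*30) = 1260 - 1*3341/6390 = 1260 - 3341/6390 = 8048059/6390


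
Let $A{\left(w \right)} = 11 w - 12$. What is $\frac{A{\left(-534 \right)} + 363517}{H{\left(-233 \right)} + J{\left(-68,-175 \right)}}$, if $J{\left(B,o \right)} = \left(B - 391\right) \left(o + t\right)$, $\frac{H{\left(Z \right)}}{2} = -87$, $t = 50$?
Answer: $\frac{357631}{57201} \approx 6.2522$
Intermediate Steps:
$A{\left(w \right)} = -12 + 11 w$
$H{\left(Z \right)} = -174$ ($H{\left(Z \right)} = 2 \left(-87\right) = -174$)
$J{\left(B,o \right)} = \left(-391 + B\right) \left(50 + o\right)$ ($J{\left(B,o \right)} = \left(B - 391\right) \left(o + 50\right) = \left(-391 + B\right) \left(50 + o\right)$)
$\frac{A{\left(-534 \right)} + 363517}{H{\left(-233 \right)} + J{\left(-68,-175 \right)}} = \frac{\left(-12 + 11 \left(-534\right)\right) + 363517}{-174 - -57375} = \frac{\left(-12 - 5874\right) + 363517}{-174 + \left(-19550 + 68425 - 3400 + 11900\right)} = \frac{-5886 + 363517}{-174 + 57375} = \frac{357631}{57201}$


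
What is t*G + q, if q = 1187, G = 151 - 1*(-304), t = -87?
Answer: -38398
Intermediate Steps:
G = 455 (G = 151 + 304 = 455)
t*G + q = -87*455 + 1187 = -39585 + 1187 = -38398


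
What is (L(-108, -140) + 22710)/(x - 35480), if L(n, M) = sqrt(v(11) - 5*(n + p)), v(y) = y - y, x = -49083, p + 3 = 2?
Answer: -22710/84563 - sqrt(545)/84563 ≈ -0.26883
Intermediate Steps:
p = -1 (p = -3 + 2 = -1)
v(y) = 0
L(n, M) = sqrt(5 - 5*n) (L(n, M) = sqrt(0 - 5*(n - 1)) = sqrt(0 - 5*(-1 + n)) = sqrt(0 + (5 - 5*n)) = sqrt(5 - 5*n))
(L(-108, -140) + 22710)/(x - 35480) = (sqrt(5 - 5*(-108)) + 22710)/(-49083 - 35480) = (sqrt(5 + 540) + 22710)/(-84563) = (sqrt(545) + 22710)*(-1/84563) = (22710 + sqrt(545))*(-1/84563) = -22710/84563 - sqrt(545)/84563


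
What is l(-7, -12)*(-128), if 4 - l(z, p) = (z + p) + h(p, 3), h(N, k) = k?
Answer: -2560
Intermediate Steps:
l(z, p) = 1 - p - z (l(z, p) = 4 - ((z + p) + 3) = 4 - ((p + z) + 3) = 4 - (3 + p + z) = 4 + (-3 - p - z) = 1 - p - z)
l(-7, -12)*(-128) = (1 - 1*(-12) - 1*(-7))*(-128) = (1 + 12 + 7)*(-128) = 20*(-128) = -2560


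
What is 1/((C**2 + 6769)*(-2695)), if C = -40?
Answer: -1/22554455 ≈ -4.4337e-8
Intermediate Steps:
1/((C**2 + 6769)*(-2695)) = 1/(((-40)**2 + 6769)*(-2695)) = -1/2695/(1600 + 6769) = -1/2695/8369 = (1/8369)*(-1/2695) = -1/22554455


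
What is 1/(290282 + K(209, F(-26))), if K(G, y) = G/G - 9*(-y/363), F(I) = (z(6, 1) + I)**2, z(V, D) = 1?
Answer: 121/35126118 ≈ 3.4447e-6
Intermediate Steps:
F(I) = (1 + I)**2
K(G, y) = 1 + 3*y/121 (K(G, y) = 1 - 9*(-y/363) = 1 - (-3)*y/121 = 1 + 3*y/121)
1/(290282 + K(209, F(-26))) = 1/(290282 + (1 + 3*(1 - 26)**2/121)) = 1/(290282 + (1 + (3/121)*(-25)**2)) = 1/(290282 + (1 + (3/121)*625)) = 1/(290282 + (1 + 1875/121)) = 1/(290282 + 1996/121) = 1/(35126118/121) = 121/35126118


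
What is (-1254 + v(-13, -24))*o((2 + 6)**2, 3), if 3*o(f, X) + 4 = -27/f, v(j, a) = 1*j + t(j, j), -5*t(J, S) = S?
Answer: 894563/480 ≈ 1863.7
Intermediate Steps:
t(J, S) = -S/5
v(j, a) = 4*j/5 (v(j, a) = 1*j - j/5 = j - j/5 = 4*j/5)
o(f, X) = -4/3 - 9/f (o(f, X) = -4/3 + (-27/f)/3 = -4/3 - 9/f)
(-1254 + v(-13, -24))*o((2 + 6)**2, 3) = (-1254 + (4/5)*(-13))*(-4/3 - 9/(2 + 6)**2) = (-1254 - 52/5)*(-4/3 - 9/(8**2)) = -6322*(-4/3 - 9/64)/5 = -6322/5*(-283/192) = 894563/480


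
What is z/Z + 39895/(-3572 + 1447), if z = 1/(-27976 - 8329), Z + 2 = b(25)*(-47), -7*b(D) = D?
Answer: -67263138154/3582758925 ≈ -18.774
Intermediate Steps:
b(D) = -D/7
Z = 1161/7 (Z = -2 - ⅐*25*(-47) = -2 - 25/7*(-47) = -2 + 1175/7 = 1161/7 ≈ 165.86)
z = -1/36305 (z = 1/(-36305) = -1/36305 ≈ -2.7544e-5)
z/Z + 39895/(-3572 + 1447) = -1/(36305*1161/7) + 39895/(-3572 + 1447) = -1/36305*7/1161 + 39895/(-2125) = -7/42150105 + 39895*(-1/2125) = -7/42150105 - 7979/425 = -67263138154/3582758925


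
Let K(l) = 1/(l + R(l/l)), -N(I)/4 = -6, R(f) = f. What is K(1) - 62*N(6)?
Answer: -2975/2 ≈ -1487.5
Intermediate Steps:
N(I) = 24 (N(I) = -4*(-6) = 24)
K(l) = 1/(1 + l) (K(l) = 1/(l + l/l) = 1/(l + 1) = 1/(1 + l))
K(1) - 62*N(6) = 1/(1 + 1) - 62*24 = 1/2 - 1488 = ½ - 1488 = -2975/2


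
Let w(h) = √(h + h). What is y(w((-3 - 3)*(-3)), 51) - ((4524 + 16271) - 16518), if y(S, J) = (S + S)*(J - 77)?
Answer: -4589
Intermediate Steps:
w(h) = √2*√h (w(h) = √(2*h) = √2*√h)
y(S, J) = 2*S*(-77 + J) (y(S, J) = (2*S)*(-77 + J) = 2*S*(-77 + J))
y(w((-3 - 3)*(-3)), 51) - ((4524 + 16271) - 16518) = 2*(√2*√((-3 - 3)*(-3)))*(-77 + 51) - ((4524 + 16271) - 16518) = 2*(√2*√(-6*(-3)))*(-26) - (20795 - 16518) = 2*(√2*√18)*(-26) - 1*4277 = 2*(√2*(3*√2))*(-26) - 4277 = 2*6*(-26) - 4277 = -312 - 4277 = -4589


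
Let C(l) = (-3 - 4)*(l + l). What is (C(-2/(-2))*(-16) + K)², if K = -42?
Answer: 33124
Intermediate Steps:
C(l) = -14*l
(C(-2/(-2))*(-16) + K)² = (-(-28)/(-2)*(-16) - 42)² = (-(-28)*(-1)/2*(-16) - 42)² = (-14*1*(-16) - 42)² = (-14*(-16) - 42)² = (224 - 42)² = 182² = 33124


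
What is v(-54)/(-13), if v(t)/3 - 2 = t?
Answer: 12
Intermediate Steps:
v(t) = 6 + 3*t
v(-54)/(-13) = (6 + 3*(-54))/(-13) = -(6 - 162)/13 = -1/13*(-156) = 12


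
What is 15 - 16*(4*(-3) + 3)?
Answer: 159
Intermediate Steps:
15 - 16*(4*(-3) + 3) = 15 - 16*(-12 + 3) = 15 - 16*(-9) = 15 + 144 = 159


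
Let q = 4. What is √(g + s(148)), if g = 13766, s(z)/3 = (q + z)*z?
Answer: √81254 ≈ 285.05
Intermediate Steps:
s(z) = 3*z*(4 + z) (s(z) = 3*((4 + z)*z) = 3*(z*(4 + z)) = 3*z*(4 + z))
√(g + s(148)) = √(13766 + 3*148*(4 + 148)) = √(13766 + 3*148*152) = √(13766 + 67488) = √81254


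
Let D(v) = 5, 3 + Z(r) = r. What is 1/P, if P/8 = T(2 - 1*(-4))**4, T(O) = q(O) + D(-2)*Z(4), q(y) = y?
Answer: 1/117128 ≈ 8.5377e-6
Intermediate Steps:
Z(r) = -3 + r
T(O) = 5 + O (T(O) = O + 5*(-3 + 4) = O + 5*1 = O + 5 = 5 + O)
P = 117128 (P = 8*(5 + (2 - 1*(-4)))**4 = 8*(5 + (2 + 4))**4 = 8*(5 + 6)**4 = 8*11**4 = 8*14641 = 117128)
1/P = 1/117128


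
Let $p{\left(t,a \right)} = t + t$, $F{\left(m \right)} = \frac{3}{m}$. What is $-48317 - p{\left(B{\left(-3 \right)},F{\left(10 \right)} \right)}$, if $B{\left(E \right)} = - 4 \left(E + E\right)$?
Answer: $-48365$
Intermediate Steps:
$B{\left(E \right)} = - 8 E$ ($B{\left(E \right)} = - 4 \cdot 2 E = - 8 E$)
$p{\left(t,a \right)} = 2 t$
$-48317 - p{\left(B{\left(-3 \right)},F{\left(10 \right)} \right)} = -48317 - 2 \left(\left(-8\right) \left(-3\right)\right) = -48317 - 2 \cdot 24 = -48317 - 48 = -48365$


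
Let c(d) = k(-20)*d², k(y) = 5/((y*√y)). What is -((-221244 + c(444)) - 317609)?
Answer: 538853 - 24642*I*√5/5 ≈ 5.3885e+5 - 11020.0*I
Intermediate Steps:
k(y) = 5/y^(3/2) (k(y) = 5/(y^(3/2)) = 5/y^(3/2))
c(d) = I*√5*d²/40 (c(d) = (5/(-20)^(3/2))*d² = (5*(I*√5/200))*d² = (I*√5/40)*d² = I*√5*d²/40)
-((-221244 + c(444)) - 317609) = -((-221244 + (1/40)*I*√5*444²) - 317609) = -((-221244 + (1/40)*I*√5*197136) - 317609) = -((-221244 + 24642*I*√5/5) - 317609) = -(-538853 + 24642*I*√5/5) = 538853 - 24642*I*√5/5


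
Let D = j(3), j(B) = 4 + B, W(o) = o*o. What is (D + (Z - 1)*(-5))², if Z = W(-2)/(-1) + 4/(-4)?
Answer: 1369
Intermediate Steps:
W(o) = o²
Z = -5 (Z = (-2)²/(-1) + 4/(-4) = 4*(-1) + 4*(-¼) = -4 - 1 = -5)
D = 7 (D = 4 + 3 = 7)
(D + (Z - 1)*(-5))² = (7 + (-5 - 1)*(-5))² = (7 - 6*(-5))² = (7 + 30)² = 37² = 1369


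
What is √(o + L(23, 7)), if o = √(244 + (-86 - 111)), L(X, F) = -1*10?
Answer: √(-10 + √47) ≈ 1.7732*I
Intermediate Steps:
L(X, F) = -10
o = √47 (o = √(244 - 197) = √47 ≈ 6.8557)
√(o + L(23, 7)) = √(√47 - 10) = √(-10 + √47)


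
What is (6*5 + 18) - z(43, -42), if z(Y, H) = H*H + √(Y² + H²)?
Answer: -1716 - √3613 ≈ -1776.1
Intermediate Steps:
z(Y, H) = H² + √(H² + Y²)
(6*5 + 18) - z(43, -42) = (6*5 + 18) - ((-42)² + √((-42)² + 43²)) = (30 + 18) - (1764 + √(1764 + 1849)) = 48 - (1764 + √3613) = 48 + (-1764 - √3613) = -1716 - √3613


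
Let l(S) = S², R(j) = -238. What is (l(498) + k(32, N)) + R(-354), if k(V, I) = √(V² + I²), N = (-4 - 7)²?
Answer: 247766 + √15665 ≈ 2.4789e+5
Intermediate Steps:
N = 121 (N = (-11)² = 121)
k(V, I) = √(I² + V²)
(l(498) + k(32, N)) + R(-354) = (498² + √(121² + 32²)) - 238 = (248004 + √(14641 + 1024)) - 238 = (248004 + √15665) - 238 = 247766 + √15665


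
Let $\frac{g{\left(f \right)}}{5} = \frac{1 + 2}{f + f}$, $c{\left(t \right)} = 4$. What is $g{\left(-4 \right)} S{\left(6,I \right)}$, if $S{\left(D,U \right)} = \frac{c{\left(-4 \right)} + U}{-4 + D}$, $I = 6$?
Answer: $- \frac{75}{8} \approx -9.375$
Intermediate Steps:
$S{\left(D,U \right)} = \frac{4 + U}{-4 + D}$
$g{\left(f \right)} = \frac{15}{2 f}$ ($g{\left(f \right)} = 5 \frac{1 + 2}{f + f} = 5 \frac{3}{2 f} = \frac{15}{2 f}$)
$g{\left(-4 \right)} S{\left(6,I \right)} = \frac{15}{2 \left(-4\right)} \frac{4 + 6}{-4 + 6} = \frac{15}{2} \left(- \frac{1}{4}\right) \frac{1}{2} \cdot 10 = - \frac{15 \cdot \frac{1}{2} \cdot 10}{8} = \left(- \frac{15}{8}\right) 5 = - \frac{75}{8}$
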